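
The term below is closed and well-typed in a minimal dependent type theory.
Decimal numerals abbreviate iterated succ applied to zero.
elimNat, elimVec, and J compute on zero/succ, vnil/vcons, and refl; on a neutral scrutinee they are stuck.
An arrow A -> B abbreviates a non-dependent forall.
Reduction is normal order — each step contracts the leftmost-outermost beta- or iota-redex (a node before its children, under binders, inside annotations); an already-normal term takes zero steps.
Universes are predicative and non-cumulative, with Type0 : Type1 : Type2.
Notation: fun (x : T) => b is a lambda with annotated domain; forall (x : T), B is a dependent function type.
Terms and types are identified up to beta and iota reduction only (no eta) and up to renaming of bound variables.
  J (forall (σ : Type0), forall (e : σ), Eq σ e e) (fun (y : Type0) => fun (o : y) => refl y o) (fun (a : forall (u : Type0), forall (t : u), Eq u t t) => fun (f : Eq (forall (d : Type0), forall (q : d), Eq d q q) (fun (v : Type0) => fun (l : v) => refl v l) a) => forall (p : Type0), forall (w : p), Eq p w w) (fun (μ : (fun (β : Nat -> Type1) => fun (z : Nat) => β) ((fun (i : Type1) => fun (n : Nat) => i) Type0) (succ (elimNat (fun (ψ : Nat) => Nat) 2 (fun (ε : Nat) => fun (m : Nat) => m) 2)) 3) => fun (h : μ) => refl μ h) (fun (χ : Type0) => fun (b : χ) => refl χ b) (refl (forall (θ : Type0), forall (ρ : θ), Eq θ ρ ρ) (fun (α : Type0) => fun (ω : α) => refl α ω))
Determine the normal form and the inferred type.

reduced normal form:
  fun (σ : Type0) => fun (e : σ) => refl σ e
type:
  forall (σ : Type0), forall (e : σ), Eq σ e e
observation: contracting a J iota-redex first, the term normalizes in 5 steps.


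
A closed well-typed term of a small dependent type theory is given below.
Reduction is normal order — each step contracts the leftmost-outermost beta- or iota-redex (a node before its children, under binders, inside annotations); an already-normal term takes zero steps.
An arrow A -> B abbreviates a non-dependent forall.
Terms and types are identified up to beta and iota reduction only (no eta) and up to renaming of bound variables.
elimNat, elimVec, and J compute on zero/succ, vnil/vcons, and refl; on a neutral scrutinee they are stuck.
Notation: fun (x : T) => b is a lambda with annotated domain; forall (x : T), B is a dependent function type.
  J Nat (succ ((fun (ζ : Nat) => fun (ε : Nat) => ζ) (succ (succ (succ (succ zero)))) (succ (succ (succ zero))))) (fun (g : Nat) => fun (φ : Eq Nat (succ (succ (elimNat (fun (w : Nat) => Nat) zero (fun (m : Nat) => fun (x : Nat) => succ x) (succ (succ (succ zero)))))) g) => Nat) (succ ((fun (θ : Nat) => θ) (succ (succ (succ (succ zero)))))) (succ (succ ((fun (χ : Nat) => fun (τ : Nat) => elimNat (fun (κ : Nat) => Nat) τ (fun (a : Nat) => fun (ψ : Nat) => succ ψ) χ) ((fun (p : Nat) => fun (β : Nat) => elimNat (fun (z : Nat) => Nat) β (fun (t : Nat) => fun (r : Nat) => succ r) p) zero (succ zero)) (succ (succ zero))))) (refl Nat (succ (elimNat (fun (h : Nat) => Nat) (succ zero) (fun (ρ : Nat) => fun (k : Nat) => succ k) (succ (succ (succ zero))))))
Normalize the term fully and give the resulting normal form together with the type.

normal form:
  succ (succ (succ (succ (succ zero))))
the term's type:
  Nat
observation: 2 normal-order steps separate the term from its normal form.


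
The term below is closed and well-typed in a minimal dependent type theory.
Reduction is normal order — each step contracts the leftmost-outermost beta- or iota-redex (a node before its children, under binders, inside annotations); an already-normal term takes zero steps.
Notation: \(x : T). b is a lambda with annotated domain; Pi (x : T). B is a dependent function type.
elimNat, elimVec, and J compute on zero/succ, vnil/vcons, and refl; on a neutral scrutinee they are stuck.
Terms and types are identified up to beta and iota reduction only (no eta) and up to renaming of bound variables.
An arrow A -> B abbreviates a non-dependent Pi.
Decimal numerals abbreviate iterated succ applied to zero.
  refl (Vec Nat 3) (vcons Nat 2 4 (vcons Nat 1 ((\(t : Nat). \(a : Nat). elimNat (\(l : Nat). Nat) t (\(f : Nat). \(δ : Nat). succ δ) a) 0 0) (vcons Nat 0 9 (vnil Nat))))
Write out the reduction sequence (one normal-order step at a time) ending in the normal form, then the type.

normal-order reduction sequence:
  refl (Vec Nat 3) (vcons Nat 2 4 (vcons Nat 1 ((\(t : Nat). \(a : Nat). elimNat (\(l : Nat). Nat) t (\(f : Nat). \(δ : Nat). succ δ) a) 0 0) (vcons Nat 0 9 (vnil Nat))))
  ~> refl (Vec Nat 3) (vcons Nat 2 4 (vcons Nat 1 ((\(t : Nat). elimNat (\(a : Nat). Nat) 0 (\(l : Nat). \(f : Nat). succ f) t) 0) (vcons Nat 0 9 (vnil Nat))))
  ~> refl (Vec Nat 3) (vcons Nat 2 4 (vcons Nat 1 (elimNat (\(t : Nat). Nat) 0 (\(a : Nat). \(l : Nat). succ l) 0) (vcons Nat 0 9 (vnil Nat))))
  ~> refl (Vec Nat 3) (vcons Nat 2 4 (vcons Nat 1 0 (vcons Nat 0 9 (vnil Nat))))
type:
  Eq (Vec Nat 3) (vcons Nat 2 4 (vcons Nat 1 0 (vcons Nat 0 9 (vnil Nat)))) (vcons Nat 2 4 (vcons Nat 1 0 (vcons Nat 0 9 (vnil Nat))))


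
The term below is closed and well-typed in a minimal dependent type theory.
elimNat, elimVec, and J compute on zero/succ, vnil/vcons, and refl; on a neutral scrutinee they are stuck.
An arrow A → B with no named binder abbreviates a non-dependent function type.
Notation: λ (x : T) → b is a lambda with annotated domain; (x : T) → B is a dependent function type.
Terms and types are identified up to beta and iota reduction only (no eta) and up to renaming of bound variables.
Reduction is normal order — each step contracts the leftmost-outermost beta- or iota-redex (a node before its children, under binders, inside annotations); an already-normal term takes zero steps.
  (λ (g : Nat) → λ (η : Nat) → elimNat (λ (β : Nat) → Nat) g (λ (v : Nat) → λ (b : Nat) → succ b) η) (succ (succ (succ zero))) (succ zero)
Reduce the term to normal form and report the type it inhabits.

resulting normal form:
  succ (succ (succ (succ zero)))
inferred type:
  Nat


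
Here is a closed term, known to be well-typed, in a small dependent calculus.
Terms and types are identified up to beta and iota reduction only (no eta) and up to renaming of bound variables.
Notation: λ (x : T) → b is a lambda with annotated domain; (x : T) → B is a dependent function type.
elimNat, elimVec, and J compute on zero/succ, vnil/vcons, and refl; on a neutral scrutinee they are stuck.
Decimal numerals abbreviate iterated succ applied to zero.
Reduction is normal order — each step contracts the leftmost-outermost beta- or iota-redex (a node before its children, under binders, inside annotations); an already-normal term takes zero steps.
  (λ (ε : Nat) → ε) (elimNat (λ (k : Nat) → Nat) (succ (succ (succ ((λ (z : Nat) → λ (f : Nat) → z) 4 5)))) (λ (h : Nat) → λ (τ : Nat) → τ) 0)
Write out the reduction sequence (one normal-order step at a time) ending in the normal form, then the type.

normal-order reduction sequence:
  (λ (ε : Nat) → ε) (elimNat (λ (k : Nat) → Nat) (succ (succ (succ ((λ (z : Nat) → λ (f : Nat) → z) 4 5)))) (λ (h : Nat) → λ (τ : Nat) → τ) 0)
  ~> elimNat (λ (ε : Nat) → Nat) (succ (succ (succ ((λ (k : Nat) → λ (z : Nat) → k) 4 5)))) (λ (f : Nat) → λ (h : Nat) → h) 0
  ~> succ (succ (succ ((λ (ε : Nat) → λ (k : Nat) → ε) 4 5)))
  ~> succ (succ (succ ((λ (ε : Nat) → 4) 5)))
  ~> 7
the term's type:
  Nat


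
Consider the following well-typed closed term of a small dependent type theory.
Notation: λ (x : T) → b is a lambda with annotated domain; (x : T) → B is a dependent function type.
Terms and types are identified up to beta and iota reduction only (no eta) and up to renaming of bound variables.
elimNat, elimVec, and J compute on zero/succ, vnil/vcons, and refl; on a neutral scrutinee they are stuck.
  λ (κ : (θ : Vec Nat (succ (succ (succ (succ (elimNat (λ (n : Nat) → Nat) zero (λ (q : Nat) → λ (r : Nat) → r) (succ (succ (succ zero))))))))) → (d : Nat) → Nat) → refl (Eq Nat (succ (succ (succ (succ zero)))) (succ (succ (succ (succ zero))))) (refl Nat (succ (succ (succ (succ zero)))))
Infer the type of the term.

the term's type:
  (κ : (θ : Vec Nat (succ (succ (succ (succ zero))))) → (n : Nat) → Nat) → Eq (Eq Nat (succ (succ (succ (succ zero)))) (succ (succ (succ (succ zero))))) (refl Nat (succ (succ (succ (succ zero))))) (refl Nat (succ (succ (succ (succ zero)))))


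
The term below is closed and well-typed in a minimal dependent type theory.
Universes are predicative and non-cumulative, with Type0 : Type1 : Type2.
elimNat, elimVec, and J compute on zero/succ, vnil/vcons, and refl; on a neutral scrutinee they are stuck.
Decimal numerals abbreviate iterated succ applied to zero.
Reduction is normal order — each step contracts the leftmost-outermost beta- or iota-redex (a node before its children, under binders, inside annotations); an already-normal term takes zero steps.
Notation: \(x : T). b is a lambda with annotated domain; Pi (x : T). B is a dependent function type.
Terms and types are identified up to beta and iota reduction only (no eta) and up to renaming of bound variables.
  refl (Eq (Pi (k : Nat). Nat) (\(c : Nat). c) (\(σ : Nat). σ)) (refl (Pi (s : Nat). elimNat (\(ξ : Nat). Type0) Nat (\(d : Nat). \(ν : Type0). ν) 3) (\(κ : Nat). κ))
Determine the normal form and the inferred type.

resulting normal form:
  refl (Eq (Pi (k : Nat). Nat) (\(c : Nat). c) (\(σ : Nat). σ)) (refl (Pi (s : Nat). Nat) (\(ξ : Nat). ξ))
inferred type:
  Eq (Eq (Pi (k : Nat). Nat) (\(c : Nat). c) (\(σ : Nat). σ)) (refl (Pi (s : Nat). Nat) (\(ξ : Nat). ξ)) (refl (Pi (d : Nat). Nat) (\(ν : Nat). ν))
observation: 10 normal-order steps normalize the term, beginning with an elimNat iota-redex.


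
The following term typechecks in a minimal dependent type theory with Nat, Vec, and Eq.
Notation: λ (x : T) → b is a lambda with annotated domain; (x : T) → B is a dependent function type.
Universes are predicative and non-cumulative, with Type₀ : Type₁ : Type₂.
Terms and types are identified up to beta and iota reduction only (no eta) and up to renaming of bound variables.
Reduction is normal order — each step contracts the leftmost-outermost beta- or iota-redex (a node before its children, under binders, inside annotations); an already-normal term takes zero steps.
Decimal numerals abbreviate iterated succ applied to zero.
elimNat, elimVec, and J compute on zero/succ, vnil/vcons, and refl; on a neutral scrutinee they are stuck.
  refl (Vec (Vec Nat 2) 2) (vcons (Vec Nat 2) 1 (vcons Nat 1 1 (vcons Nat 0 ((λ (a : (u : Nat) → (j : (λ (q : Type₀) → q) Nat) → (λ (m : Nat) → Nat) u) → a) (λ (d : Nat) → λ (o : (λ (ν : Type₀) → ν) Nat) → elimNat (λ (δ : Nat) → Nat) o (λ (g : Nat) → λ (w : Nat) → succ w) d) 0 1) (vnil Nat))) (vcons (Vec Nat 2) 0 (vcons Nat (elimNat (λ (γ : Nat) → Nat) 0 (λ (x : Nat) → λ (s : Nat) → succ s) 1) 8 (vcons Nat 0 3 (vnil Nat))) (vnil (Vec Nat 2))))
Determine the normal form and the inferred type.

resulting normal form:
  refl (Vec (Vec Nat 2) 2) (vcons (Vec Nat 2) 1 (vcons Nat 1 1 (vcons Nat 0 1 (vnil Nat))) (vcons (Vec Nat 2) 0 (vcons Nat 1 8 (vcons Nat 0 3 (vnil Nat))) (vnil (Vec Nat 2))))
inferred type:
  Eq (Vec (Vec Nat 2) 2) (vcons (Vec Nat 2) 1 (vcons Nat 1 1 (vcons Nat 0 1 (vnil Nat))) (vcons (Vec Nat 2) 0 (vcons Nat 1 8 (vcons Nat 0 3 (vnil Nat))) (vnil (Vec Nat 2)))) (vcons (Vec Nat 2) 1 (vcons Nat 1 1 (vcons Nat 0 1 (vnil Nat))) (vcons (Vec Nat 2) 0 (vcons Nat 1 8 (vcons Nat 0 3 (vnil Nat))) (vnil (Vec Nat 2))))
observation: normalization takes exactly 8 steps under the normal-order strategy.


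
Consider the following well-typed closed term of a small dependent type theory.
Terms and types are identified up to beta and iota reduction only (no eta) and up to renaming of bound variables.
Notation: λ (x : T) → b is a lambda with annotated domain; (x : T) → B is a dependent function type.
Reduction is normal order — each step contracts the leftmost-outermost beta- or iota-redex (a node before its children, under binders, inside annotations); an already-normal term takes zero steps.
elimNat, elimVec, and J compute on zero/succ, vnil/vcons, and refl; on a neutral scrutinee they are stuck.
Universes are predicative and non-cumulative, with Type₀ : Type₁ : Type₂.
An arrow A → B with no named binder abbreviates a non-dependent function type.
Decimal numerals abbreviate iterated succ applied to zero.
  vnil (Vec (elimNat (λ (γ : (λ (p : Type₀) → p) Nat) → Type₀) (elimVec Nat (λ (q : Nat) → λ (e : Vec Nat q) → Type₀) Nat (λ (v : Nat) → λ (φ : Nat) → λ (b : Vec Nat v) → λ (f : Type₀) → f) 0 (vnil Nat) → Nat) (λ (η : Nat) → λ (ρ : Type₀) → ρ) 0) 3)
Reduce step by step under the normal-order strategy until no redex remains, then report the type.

reduction (normal order):
  vnil (Vec (elimNat (λ (γ : (λ (p : Type₀) → p) Nat) → Type₀) (elimVec Nat (λ (q : Nat) → λ (e : Vec Nat q) → Type₀) Nat (λ (v : Nat) → λ (φ : Nat) → λ (b : Vec Nat v) → λ (f : Type₀) → f) 0 (vnil Nat) → Nat) (λ (η : Nat) → λ (ρ : Type₀) → ρ) 0) 3)
  ~> vnil (Vec (elimVec Nat (λ (γ : Nat) → λ (p : Vec Nat γ) → Type₀) Nat (λ (q : Nat) → λ (e : Nat) → λ (v : Vec Nat q) → λ (φ : Type₀) → φ) 0 (vnil Nat) → Nat) 3)
  ~> vnil (Vec (Nat → Nat) 3)
type:
  Vec (Vec (Nat → Nat) 3) 0


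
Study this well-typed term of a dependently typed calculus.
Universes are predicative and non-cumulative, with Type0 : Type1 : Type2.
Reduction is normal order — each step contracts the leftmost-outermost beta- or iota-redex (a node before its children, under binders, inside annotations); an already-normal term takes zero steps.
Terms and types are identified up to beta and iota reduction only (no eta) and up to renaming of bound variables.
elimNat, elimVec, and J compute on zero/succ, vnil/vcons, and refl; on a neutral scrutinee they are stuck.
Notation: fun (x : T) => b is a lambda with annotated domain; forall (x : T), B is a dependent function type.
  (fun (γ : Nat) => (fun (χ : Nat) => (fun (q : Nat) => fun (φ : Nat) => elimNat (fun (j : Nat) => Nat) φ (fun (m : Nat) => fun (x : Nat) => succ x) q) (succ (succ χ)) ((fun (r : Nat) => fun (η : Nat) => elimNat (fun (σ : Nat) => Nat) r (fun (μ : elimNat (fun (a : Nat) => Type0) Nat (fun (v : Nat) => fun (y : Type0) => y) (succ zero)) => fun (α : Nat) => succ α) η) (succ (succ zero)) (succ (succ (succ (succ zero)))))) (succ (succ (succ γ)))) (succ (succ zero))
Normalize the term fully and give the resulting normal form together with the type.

resulting normal form:
  succ (succ (succ (succ (succ (succ (succ (succ (succ (succ (succ (succ (succ zero))))))))))))
the term's type:
  Nat
observation: reduction starts at a beta-redex, and 41 normal-order steps reach the normal form.


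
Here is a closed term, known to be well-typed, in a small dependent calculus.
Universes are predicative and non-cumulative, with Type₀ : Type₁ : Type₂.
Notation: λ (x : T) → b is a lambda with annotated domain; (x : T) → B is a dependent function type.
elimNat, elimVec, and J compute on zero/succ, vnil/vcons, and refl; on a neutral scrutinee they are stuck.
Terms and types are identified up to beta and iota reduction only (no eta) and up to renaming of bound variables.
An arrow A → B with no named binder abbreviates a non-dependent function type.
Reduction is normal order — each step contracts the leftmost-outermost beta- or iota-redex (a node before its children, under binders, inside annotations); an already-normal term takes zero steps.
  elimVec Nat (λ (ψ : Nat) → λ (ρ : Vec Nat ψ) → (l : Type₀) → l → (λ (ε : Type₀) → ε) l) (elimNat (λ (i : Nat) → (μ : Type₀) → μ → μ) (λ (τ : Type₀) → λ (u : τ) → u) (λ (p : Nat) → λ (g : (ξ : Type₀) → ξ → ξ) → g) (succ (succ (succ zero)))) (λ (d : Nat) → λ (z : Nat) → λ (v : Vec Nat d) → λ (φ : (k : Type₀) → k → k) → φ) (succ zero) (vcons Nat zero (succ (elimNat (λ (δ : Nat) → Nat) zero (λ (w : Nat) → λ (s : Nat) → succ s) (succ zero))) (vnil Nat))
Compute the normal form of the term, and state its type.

resulting normal form:
  λ (ψ : Type₀) → λ (ρ : ψ) → ρ
the term's type:
  (ψ : Type₀) → ψ → ψ
observation: 16 normal-order steps separate the term from its normal form.


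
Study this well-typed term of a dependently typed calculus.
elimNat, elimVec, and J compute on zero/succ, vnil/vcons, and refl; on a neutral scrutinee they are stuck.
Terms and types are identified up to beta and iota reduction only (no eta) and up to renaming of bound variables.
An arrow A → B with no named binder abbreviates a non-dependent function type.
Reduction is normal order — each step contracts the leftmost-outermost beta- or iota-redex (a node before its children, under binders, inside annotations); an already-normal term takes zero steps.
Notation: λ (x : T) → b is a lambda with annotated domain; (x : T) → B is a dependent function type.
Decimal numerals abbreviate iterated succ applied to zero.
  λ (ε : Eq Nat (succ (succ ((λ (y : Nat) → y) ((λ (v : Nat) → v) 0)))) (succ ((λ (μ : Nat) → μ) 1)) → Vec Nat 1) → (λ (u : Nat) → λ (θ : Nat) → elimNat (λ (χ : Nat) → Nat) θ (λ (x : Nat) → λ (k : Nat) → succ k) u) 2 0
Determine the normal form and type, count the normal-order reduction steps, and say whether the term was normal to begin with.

normal form:
  λ (ε : Eq Nat 2 2 → Vec Nat 1) → 2
the term's type:
  (Eq Nat 2 2 → Vec Nat 1) → Nat
reduction steps (normal order): 12
started in normal form: no
first redex: a beta-redex


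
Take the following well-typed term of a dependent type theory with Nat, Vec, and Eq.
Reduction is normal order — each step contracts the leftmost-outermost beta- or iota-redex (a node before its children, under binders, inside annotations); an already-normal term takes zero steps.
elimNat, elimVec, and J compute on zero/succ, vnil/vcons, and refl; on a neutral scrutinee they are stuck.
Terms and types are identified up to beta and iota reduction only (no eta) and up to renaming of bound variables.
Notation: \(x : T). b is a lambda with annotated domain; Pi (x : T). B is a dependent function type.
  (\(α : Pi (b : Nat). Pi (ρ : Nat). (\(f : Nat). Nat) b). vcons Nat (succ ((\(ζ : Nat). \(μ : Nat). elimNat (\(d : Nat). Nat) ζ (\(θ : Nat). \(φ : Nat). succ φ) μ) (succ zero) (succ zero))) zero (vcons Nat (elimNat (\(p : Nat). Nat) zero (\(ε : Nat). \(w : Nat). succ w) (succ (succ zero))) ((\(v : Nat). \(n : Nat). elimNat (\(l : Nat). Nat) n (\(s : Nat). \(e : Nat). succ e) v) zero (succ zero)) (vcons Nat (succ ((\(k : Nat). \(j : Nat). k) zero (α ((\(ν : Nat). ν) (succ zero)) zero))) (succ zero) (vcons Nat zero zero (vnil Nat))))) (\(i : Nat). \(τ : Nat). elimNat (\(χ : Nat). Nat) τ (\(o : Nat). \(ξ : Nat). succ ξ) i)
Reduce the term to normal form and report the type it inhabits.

resulting normal form:
  vcons Nat (succ (succ (succ zero))) zero (vcons Nat (succ (succ zero)) (succ zero) (vcons Nat (succ zero) (succ zero) (vcons Nat zero zero (vnil Nat))))
type:
  Vec Nat (succ (succ (succ (succ zero))))


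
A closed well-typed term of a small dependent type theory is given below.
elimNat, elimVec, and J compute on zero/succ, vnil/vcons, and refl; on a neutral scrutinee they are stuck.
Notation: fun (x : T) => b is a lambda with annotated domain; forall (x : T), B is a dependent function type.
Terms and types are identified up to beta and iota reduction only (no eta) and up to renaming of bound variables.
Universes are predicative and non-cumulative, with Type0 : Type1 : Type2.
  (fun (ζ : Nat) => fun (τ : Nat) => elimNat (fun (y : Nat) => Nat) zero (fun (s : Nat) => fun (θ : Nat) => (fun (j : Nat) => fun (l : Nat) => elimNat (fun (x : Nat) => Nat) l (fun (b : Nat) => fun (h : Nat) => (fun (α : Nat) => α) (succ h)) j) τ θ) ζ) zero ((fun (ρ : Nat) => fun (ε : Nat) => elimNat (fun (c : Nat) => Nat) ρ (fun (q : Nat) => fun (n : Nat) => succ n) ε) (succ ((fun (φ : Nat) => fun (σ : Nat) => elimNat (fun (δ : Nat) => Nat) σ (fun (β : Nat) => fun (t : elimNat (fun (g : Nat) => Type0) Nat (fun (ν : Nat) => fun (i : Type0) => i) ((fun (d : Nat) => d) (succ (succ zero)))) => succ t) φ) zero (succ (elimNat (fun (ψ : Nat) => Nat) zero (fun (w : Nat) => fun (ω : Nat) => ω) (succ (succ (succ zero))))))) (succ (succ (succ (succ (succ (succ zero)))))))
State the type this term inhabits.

inferred type:
  Nat


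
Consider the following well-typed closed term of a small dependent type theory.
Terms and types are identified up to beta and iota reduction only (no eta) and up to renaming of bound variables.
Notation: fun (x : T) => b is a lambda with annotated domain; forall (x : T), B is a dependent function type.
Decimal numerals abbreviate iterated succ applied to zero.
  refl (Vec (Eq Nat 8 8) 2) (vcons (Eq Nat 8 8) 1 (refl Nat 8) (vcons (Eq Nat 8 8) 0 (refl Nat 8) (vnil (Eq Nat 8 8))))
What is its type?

the term's type:
  Eq (Vec (Eq Nat 8 8) 2) (vcons (Eq Nat 8 8) 1 (refl Nat 8) (vcons (Eq Nat 8 8) 0 (refl Nat 8) (vnil (Eq Nat 8 8)))) (vcons (Eq Nat 8 8) 1 (refl Nat 8) (vcons (Eq Nat 8 8) 0 (refl Nat 8) (vnil (Eq Nat 8 8))))


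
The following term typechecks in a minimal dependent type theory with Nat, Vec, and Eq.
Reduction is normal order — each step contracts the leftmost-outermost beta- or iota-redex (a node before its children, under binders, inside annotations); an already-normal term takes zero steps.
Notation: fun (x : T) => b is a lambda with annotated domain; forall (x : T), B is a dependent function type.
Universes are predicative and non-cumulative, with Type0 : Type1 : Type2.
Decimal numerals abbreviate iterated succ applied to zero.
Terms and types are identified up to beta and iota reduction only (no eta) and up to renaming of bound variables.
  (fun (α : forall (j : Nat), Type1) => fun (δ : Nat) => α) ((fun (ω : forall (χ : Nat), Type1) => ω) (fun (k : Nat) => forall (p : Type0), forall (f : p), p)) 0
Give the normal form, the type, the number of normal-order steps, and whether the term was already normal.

normal form:
  fun (α : Nat) => forall (j : Type0), forall (δ : j), j
the term's type:
  forall (α : Nat), Type1
reduction steps (normal order): 3
already normal: no
first redex: a beta-redex


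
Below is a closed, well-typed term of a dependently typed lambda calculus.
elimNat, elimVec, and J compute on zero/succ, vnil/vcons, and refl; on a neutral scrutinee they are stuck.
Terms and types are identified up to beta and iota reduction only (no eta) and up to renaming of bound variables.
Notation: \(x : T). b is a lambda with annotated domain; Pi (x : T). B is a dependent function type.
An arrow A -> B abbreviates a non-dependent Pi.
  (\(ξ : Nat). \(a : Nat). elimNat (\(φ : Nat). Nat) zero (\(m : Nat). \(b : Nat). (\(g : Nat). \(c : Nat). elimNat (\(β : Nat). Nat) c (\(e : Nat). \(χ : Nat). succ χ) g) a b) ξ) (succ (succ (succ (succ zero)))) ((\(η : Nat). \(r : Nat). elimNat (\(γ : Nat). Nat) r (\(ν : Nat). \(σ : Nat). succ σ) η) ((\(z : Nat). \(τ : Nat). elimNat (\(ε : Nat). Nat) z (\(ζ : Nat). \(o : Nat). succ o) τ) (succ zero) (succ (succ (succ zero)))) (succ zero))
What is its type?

type:
  Nat


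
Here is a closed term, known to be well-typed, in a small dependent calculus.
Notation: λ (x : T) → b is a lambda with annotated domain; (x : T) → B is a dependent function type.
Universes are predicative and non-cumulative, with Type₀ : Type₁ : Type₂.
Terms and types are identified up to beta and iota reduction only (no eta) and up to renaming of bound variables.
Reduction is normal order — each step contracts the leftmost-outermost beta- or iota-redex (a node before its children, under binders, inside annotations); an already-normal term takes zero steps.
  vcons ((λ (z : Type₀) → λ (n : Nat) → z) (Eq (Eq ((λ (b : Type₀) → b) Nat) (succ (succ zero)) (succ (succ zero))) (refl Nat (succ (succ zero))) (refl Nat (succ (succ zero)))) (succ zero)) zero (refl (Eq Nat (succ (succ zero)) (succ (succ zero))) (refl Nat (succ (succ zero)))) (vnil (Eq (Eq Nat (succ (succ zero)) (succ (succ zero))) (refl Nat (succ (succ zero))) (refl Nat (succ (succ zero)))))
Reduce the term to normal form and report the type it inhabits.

resulting normal form:
  vcons (Eq (Eq Nat (succ (succ zero)) (succ (succ zero))) (refl Nat (succ (succ zero))) (refl Nat (succ (succ zero)))) zero (refl (Eq Nat (succ (succ zero)) (succ (succ zero))) (refl Nat (succ (succ zero)))) (vnil (Eq (Eq Nat (succ (succ zero)) (succ (succ zero))) (refl Nat (succ (succ zero))) (refl Nat (succ (succ zero)))))
type:
  Vec (Eq (Eq Nat (succ (succ zero)) (succ (succ zero))) (refl Nat (succ (succ zero))) (refl Nat (succ (succ zero)))) (succ zero)


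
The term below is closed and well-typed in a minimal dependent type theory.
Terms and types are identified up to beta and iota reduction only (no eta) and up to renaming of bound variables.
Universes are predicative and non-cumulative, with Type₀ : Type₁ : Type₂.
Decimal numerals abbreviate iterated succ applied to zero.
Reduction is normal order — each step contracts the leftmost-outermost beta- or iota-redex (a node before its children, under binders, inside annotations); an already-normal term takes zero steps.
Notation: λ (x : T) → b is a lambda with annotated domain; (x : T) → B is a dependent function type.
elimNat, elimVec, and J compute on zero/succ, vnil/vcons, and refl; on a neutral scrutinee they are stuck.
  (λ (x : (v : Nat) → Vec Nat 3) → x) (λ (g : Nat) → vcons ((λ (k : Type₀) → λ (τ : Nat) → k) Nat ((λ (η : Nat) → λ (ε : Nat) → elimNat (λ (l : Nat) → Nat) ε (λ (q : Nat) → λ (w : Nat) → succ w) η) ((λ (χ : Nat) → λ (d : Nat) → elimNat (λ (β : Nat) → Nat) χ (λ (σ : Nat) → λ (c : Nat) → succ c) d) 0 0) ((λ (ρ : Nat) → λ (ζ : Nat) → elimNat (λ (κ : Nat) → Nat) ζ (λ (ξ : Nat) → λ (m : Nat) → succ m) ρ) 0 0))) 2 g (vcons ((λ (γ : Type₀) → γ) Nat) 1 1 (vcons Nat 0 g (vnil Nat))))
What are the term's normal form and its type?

reduced normal form:
  λ (x : Nat) → vcons Nat 2 x (vcons Nat 1 1 (vcons Nat 0 x (vnil Nat)))
the term's type:
  (x : Nat) → Vec Nat 3


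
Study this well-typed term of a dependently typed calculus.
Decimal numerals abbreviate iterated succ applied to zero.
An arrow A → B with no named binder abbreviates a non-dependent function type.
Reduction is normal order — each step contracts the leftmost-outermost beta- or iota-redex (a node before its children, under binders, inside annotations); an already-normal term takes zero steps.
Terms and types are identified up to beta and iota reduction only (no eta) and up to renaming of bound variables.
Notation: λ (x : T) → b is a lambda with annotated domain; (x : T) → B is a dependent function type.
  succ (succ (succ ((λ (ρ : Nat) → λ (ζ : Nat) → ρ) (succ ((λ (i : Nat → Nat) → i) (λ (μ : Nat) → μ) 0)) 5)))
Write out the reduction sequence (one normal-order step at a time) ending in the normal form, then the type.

normal-order reduction sequence:
  succ (succ (succ ((λ (ρ : Nat) → λ (ζ : Nat) → ρ) (succ ((λ (i : Nat → Nat) → i) (λ (μ : Nat) → μ) 0)) 5)))
  ~> succ (succ (succ ((λ (ρ : Nat) → succ ((λ (ζ : Nat → Nat) → ζ) (λ (i : Nat) → i) 0)) 5)))
  ~> succ (succ (succ (succ ((λ (ρ : Nat → Nat) → ρ) (λ (ζ : Nat) → ζ) 0))))
  ~> succ (succ (succ (succ ((λ (ρ : Nat) → ρ) 0))))
  ~> 4
inferred type:
  Nat


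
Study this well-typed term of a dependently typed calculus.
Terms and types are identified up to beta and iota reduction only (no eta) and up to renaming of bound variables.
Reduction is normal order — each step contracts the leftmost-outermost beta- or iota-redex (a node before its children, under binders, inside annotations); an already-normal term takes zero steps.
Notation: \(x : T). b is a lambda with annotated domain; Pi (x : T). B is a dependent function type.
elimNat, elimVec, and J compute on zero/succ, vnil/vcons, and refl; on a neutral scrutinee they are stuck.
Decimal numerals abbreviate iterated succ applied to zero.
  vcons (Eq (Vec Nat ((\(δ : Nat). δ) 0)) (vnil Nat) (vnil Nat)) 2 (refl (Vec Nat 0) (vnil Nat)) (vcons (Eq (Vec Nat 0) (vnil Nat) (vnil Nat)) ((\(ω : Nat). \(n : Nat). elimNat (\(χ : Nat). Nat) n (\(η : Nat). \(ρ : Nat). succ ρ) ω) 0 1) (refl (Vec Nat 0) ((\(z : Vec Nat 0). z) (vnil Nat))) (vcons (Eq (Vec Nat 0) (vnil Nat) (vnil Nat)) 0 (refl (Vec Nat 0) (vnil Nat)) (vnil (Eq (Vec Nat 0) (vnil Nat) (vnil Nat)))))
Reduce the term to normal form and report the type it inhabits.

normal form:
  vcons (Eq (Vec Nat 0) (vnil Nat) (vnil Nat)) 2 (refl (Vec Nat 0) (vnil Nat)) (vcons (Eq (Vec Nat 0) (vnil Nat) (vnil Nat)) 1 (refl (Vec Nat 0) (vnil Nat)) (vcons (Eq (Vec Nat 0) (vnil Nat) (vnil Nat)) 0 (refl (Vec Nat 0) (vnil Nat)) (vnil (Eq (Vec Nat 0) (vnil Nat) (vnil Nat)))))
the term's type:
  Vec (Eq (Vec Nat 0) (vnil Nat) (vnil Nat)) 3
observation: normalization takes exactly 5 steps under the normal-order strategy.


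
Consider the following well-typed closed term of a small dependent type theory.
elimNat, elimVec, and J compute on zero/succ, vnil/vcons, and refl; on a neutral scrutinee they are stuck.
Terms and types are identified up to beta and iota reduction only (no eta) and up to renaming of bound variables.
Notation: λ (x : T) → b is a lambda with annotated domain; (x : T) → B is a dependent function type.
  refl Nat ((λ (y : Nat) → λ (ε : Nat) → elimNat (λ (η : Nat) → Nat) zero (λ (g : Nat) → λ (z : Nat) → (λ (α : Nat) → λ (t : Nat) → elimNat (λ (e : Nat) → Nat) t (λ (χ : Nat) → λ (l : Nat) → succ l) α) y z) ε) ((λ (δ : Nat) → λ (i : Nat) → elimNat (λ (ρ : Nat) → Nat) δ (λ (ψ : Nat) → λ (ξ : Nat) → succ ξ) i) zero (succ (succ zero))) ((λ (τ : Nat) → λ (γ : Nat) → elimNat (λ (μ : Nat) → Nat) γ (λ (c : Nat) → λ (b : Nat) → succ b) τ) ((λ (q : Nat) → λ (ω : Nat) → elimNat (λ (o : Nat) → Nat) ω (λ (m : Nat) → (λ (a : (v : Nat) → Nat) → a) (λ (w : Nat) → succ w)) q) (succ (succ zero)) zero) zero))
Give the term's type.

type:
  Eq Nat (succ (succ (succ (succ zero)))) (succ (succ (succ (succ zero))))


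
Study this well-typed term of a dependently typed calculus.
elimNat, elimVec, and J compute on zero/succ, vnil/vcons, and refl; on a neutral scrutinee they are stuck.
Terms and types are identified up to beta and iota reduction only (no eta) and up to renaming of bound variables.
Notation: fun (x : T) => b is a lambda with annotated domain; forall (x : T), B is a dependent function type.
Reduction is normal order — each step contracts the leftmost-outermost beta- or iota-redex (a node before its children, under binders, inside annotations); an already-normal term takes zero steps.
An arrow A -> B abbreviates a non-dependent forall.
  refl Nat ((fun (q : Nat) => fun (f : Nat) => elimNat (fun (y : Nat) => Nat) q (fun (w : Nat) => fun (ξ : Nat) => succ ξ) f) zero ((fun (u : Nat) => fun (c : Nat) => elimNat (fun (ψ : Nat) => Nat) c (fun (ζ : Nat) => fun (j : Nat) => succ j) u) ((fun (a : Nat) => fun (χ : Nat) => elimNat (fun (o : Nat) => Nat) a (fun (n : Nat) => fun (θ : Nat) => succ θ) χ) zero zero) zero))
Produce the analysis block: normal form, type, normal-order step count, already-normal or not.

reduced normal form:
  refl Nat zero
inferred type:
  Eq Nat zero zero
normal-order step count: 9
started in normal form: no
first redex: a beta-redex


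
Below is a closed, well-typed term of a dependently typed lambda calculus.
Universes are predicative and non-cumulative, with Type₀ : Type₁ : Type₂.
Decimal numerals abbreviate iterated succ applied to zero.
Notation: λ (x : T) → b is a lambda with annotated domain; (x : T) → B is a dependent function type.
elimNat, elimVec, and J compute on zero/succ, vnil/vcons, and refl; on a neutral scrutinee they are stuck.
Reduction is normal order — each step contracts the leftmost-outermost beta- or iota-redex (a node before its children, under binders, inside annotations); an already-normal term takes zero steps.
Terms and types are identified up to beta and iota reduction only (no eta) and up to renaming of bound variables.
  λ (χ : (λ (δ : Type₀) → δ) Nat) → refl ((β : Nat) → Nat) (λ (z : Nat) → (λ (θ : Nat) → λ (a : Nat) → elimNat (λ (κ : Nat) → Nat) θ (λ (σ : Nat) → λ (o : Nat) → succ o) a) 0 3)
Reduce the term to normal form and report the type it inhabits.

resulting normal form:
  λ (χ : Nat) → refl ((δ : Nat) → Nat) (λ (β : Nat) → 3)
type:
  (χ : Nat) → Eq ((δ : Nat) → Nat) (λ (β : Nat) → 3) (λ (z : Nat) → 3)


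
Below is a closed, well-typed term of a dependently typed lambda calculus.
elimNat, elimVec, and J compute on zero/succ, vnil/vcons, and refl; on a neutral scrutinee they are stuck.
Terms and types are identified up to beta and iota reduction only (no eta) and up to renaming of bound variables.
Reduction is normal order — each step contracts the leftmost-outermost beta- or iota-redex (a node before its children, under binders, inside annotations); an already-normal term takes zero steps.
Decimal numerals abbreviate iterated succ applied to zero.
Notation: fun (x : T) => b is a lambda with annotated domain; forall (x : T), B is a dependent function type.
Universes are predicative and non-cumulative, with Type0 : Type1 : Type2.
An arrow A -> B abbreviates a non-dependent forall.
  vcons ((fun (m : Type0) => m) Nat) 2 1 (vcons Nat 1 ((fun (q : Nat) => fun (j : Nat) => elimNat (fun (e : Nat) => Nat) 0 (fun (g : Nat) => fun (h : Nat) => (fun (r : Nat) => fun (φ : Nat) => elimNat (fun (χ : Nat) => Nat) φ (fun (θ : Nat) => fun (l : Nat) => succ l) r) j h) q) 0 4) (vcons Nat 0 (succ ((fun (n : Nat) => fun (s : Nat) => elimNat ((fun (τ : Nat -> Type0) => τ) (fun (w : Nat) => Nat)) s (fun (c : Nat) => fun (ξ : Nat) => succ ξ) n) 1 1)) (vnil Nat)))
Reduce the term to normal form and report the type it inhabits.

reduced normal form:
  vcons Nat 2 1 (vcons Nat 1 0 (vcons Nat 0 3 (vnil Nat)))
the term's type:
  Vec Nat 3
observation: the first redex contracted is a beta-redex; the normal form is reached in 10 normal-order steps.


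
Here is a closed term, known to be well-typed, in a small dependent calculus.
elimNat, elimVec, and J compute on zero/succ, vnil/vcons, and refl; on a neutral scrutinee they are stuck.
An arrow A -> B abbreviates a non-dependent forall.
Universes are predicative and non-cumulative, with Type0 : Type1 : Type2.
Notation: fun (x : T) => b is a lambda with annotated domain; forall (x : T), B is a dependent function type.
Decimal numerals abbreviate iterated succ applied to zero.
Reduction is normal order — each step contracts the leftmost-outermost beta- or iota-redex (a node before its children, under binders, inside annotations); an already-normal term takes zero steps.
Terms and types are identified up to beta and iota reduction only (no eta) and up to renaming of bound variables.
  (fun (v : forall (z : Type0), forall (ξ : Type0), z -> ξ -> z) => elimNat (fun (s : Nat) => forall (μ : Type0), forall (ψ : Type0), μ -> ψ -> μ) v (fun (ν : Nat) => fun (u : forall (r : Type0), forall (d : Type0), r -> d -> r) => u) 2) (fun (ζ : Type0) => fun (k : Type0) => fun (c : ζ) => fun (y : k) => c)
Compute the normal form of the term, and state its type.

normal form:
  fun (v : Type0) => fun (z : Type0) => fun (ξ : v) => fun (s : z) => ξ
the term's type:
  forall (v : Type0), forall (z : Type0), v -> z -> v


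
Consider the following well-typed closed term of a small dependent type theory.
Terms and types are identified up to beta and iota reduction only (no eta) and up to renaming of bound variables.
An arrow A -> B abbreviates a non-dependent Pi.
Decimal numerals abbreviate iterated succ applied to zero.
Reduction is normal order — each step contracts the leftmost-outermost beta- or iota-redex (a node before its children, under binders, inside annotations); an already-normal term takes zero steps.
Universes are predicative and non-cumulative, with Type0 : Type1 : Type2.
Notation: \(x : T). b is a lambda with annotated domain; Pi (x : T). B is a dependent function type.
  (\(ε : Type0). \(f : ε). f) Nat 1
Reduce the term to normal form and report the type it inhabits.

resulting normal form:
  1
type:
  Nat
observation: the term reaches its normal form after 2 normal-order steps.


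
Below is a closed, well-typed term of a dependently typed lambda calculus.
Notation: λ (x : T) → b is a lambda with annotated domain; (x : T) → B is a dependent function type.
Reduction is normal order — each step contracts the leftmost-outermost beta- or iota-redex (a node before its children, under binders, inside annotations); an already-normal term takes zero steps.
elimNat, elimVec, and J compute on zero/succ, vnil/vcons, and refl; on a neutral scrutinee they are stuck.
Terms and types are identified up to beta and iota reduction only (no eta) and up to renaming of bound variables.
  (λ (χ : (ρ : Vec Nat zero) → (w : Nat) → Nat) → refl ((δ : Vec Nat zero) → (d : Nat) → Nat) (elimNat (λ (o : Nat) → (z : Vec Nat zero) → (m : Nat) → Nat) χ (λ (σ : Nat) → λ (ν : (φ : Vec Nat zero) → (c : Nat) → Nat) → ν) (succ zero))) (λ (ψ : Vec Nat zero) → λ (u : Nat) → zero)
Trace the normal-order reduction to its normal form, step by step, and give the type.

normal-order reduction sequence:
  (λ (χ : (ρ : Vec Nat zero) → (w : Nat) → Nat) → refl ((δ : Vec Nat zero) → (d : Nat) → Nat) (elimNat (λ (o : Nat) → (z : Vec Nat zero) → (m : Nat) → Nat) χ (λ (σ : Nat) → λ (ν : (φ : Vec Nat zero) → (c : Nat) → Nat) → ν) (succ zero))) (λ (ψ : Vec Nat zero) → λ (u : Nat) → zero)
  ~> refl ((χ : Vec Nat zero) → (ρ : Nat) → Nat) (elimNat (λ (w : Nat) → (δ : Vec Nat zero) → (d : Nat) → Nat) (λ (o : Vec Nat zero) → λ (z : Nat) → zero) (λ (m : Nat) → λ (σ : (ν : Vec Nat zero) → (φ : Nat) → Nat) → σ) (succ zero))
  ~> refl ((χ : Vec Nat zero) → (ρ : Nat) → Nat) ((λ (w : Nat) → λ (δ : (d : Vec Nat zero) → (o : Nat) → Nat) → δ) zero (elimNat (λ (z : Nat) → (m : Vec Nat zero) → (σ : Nat) → Nat) (λ (ν : Vec Nat zero) → λ (φ : Nat) → zero) (λ (c : Nat) → λ (ψ : (u : Vec Nat zero) → (e : Nat) → Nat) → ψ) zero))
  ~> refl ((χ : Vec Nat zero) → (ρ : Nat) → Nat) ((λ (w : (δ : Vec Nat zero) → (d : Nat) → Nat) → w) (elimNat (λ (o : Nat) → (z : Vec Nat zero) → (m : Nat) → Nat) (λ (σ : Vec Nat zero) → λ (ν : Nat) → zero) (λ (φ : Nat) → λ (c : (ψ : Vec Nat zero) → (u : Nat) → Nat) → c) zero))
  ~> refl ((χ : Vec Nat zero) → (ρ : Nat) → Nat) (elimNat (λ (w : Nat) → (δ : Vec Nat zero) → (d : Nat) → Nat) (λ (o : Vec Nat zero) → λ (z : Nat) → zero) (λ (m : Nat) → λ (σ : (ν : Vec Nat zero) → (φ : Nat) → Nat) → σ) zero)
  ~> refl ((χ : Vec Nat zero) → (ρ : Nat) → Nat) (λ (w : Vec Nat zero) → λ (δ : Nat) → zero)
inferred type:
  Eq ((χ : Vec Nat zero) → (ρ : Nat) → Nat) (λ (w : Vec Nat zero) → λ (δ : Nat) → zero) (λ (d : Vec Nat zero) → λ (o : Nat) → zero)


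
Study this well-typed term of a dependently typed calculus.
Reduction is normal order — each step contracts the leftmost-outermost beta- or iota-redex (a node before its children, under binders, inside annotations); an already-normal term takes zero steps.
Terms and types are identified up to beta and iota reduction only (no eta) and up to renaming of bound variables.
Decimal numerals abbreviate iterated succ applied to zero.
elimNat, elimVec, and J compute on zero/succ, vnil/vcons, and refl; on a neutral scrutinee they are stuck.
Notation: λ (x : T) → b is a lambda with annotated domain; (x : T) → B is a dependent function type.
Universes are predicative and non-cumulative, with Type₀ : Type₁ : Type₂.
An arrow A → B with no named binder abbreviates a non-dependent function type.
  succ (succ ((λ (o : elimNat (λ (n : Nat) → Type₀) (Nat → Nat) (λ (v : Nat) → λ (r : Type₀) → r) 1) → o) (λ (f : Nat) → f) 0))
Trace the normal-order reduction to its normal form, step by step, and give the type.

normal-order reduction:
  succ (succ ((λ (o : elimNat (λ (n : Nat) → Type₀) (Nat → Nat) (λ (v : Nat) → λ (r : Type₀) → r) 1) → o) (λ (f : Nat) → f) 0))
  ~> succ (succ ((λ (o : Nat) → o) 0))
  ~> 2
the term's type:
  Nat
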